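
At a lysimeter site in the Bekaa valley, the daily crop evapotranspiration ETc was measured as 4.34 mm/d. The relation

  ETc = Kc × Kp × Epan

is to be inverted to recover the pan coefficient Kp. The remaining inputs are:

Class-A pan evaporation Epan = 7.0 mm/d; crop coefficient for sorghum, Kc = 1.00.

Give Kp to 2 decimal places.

ETc = Kc × Kp × Epan  ⇒  Kp = ETc / (Kc × Epan)
Kp = 4.34 / (1.00 × 7.0) = 4.34 / 7.000 = 0.6200

0.62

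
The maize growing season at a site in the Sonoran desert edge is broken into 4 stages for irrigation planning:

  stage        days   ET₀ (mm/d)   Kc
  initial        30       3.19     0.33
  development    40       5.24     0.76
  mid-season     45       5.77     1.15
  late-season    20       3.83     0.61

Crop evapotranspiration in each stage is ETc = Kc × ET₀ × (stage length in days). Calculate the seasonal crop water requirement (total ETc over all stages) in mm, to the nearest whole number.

536 mm

initial: 0.33 × 3.19 × 30 = 31.58 mm
development: 0.76 × 5.24 × 40 = 159.30 mm
mid-season: 1.15 × 5.77 × 45 = 298.60 mm
late-season: 0.61 × 3.83 × 20 = 46.73 mm
Seasonal total = 536.21 mm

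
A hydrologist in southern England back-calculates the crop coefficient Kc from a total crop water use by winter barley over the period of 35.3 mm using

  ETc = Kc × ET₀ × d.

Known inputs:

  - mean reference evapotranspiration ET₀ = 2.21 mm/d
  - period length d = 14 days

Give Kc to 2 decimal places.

1.14

ETc = Kc × ET₀ × d  ⇒  Kc = ETc / (ET₀ × d)
Kc = 35.3 / (2.21 × 14) = 35.3 / 30.94 = 1.1409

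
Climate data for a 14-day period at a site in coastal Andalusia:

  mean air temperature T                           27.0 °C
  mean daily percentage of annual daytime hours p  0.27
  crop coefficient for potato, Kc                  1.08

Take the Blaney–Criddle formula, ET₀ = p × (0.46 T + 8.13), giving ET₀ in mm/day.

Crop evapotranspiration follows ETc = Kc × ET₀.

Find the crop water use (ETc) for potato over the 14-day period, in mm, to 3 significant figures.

83.9 mm

ET₀ = 0.27 × (0.46 × 27.0 + 8.13) = 0.27 × 20.550 = 5.5485 mm/d
ETc = Kc × ET₀ = 1.08 × 5.5485 = 5.9924 mm/d
Over 14 days: 5.9924 × 14 = 83.894 mm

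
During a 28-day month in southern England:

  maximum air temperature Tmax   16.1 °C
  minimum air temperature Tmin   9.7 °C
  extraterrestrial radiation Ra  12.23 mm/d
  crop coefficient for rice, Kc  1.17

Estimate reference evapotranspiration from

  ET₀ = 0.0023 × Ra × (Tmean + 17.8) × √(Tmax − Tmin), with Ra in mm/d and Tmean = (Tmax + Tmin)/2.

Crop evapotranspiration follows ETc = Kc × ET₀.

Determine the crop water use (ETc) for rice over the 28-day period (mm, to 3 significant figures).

Tmean = (16.1 + 9.7)/2 = 12.90 °C
ET₀ = 0.0023 × 12.23 × (12.90 + 17.8) × √6.4 = 0.0023 × 12.23 × 30.70 × 2.5298 = 2.1846 mm/d
ETc = Kc × ET₀ = 1.17 × 2.1846 = 2.5560 mm/d
Over 28 days: 2.5560 × 28 = 71.568 mm

71.6 mm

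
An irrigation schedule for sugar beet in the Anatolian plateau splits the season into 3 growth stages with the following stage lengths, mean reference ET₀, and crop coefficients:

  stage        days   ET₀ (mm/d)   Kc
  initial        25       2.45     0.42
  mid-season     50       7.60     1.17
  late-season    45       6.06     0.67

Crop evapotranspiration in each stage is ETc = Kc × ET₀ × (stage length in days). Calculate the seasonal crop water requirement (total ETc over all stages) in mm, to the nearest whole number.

initial: 0.42 × 2.45 × 25 = 25.73 mm
mid-season: 1.17 × 7.60 × 50 = 444.60 mm
late-season: 0.67 × 6.06 × 45 = 182.71 mm
Seasonal total = 653.04 mm

653 mm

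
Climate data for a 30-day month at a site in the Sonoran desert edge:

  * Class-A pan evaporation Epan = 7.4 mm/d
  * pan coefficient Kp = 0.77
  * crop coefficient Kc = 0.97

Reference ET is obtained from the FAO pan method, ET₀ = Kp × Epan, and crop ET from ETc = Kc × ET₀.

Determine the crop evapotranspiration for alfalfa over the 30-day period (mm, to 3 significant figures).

166 mm

ET₀ = 0.77 × 7.4 = 5.6980 mm/d
ETc = Kc × ET₀ = 0.97 × 5.6980 = 5.5271 mm/d
Over 30 days: 5.5271 × 30 = 165.813 mm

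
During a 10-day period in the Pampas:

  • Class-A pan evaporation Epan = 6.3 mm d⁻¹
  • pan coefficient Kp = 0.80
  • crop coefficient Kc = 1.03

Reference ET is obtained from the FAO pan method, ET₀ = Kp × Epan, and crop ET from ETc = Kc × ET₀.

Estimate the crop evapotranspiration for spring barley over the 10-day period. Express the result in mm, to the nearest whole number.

ET₀ = 0.80 × 6.3 = 5.0400 mm/d
ETc = Kc × ET₀ = 1.03 × 5.0400 = 5.1912 mm/d
Over 10 days: 5.1912 × 10 = 51.912 mm

52 mm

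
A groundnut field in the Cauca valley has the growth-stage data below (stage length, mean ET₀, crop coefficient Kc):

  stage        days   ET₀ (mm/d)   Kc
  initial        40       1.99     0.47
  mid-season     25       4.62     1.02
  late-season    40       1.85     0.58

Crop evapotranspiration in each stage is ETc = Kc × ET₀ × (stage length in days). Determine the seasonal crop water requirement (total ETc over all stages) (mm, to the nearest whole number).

198 mm

initial: 0.47 × 1.99 × 40 = 37.41 mm
mid-season: 1.02 × 4.62 × 25 = 117.81 mm
late-season: 0.58 × 1.85 × 40 = 42.92 mm
Seasonal total = 198.14 mm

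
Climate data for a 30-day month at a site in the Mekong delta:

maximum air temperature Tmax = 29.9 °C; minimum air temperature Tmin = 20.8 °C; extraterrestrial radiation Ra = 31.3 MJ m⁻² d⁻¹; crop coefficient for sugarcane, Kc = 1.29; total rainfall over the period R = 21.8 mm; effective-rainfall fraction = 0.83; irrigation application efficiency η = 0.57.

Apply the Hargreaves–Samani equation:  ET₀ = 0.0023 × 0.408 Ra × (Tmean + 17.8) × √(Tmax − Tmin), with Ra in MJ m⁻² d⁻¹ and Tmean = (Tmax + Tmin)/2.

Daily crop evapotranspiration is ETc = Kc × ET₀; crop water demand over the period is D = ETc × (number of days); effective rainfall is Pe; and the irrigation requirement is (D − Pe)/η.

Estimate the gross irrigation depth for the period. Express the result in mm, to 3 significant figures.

228 mm

Tmean = (29.9 + 20.8)/2 = 25.35 °C
0.408 Ra = 0.408 × 31.3 = 12.7704 mm/d equivalent
ET₀ = 0.0023 × 12.7704 × (25.35 + 17.8) × √9.1 = 0.0023 × 12.7704 × 43.15 × 3.0166 = 3.8232 mm/d
ETc = Kc × ET₀ = 1.29 × 3.8232 = 4.9319 mm/d
Crop demand D = ETc × 30 d = 4.9319 × 30 = 147.957 mm
Pe = 0.83 × 21.8 = 18.094 mm
D − Pe = 147.957 − 18.094 = 129.863 mm
Gross irrigation = 129.863 / 0.57 = 227.830 mm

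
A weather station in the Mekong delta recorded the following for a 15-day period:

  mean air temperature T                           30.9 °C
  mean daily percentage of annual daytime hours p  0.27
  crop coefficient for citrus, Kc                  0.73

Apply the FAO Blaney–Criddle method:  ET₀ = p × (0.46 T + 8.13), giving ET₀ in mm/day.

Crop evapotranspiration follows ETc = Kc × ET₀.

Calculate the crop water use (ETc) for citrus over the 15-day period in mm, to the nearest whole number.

ET₀ = 0.27 × (0.46 × 30.9 + 8.13) = 0.27 × 22.344 = 6.0329 mm/d
ETc = Kc × ET₀ = 0.73 × 6.0329 = 4.4040 mm/d
Over 15 days: 4.4040 × 15 = 66.060 mm

66 mm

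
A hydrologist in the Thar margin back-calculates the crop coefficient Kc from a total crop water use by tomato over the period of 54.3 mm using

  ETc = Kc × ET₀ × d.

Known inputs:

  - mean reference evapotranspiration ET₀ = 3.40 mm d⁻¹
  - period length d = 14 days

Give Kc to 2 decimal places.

1.14

ETc = Kc × ET₀ × d  ⇒  Kc = ETc / (ET₀ × d)
Kc = 54.3 / (3.40 × 14) = 54.3 / 47.60 = 1.1408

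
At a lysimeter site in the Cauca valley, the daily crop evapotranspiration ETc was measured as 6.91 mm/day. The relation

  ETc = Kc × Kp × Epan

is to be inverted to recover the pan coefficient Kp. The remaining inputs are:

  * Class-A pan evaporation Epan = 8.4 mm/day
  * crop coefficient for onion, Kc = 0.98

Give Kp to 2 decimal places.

0.84

ETc = Kc × Kp × Epan  ⇒  Kp = ETc / (Kc × Epan)
Kp = 6.91 / (0.98 × 8.4) = 6.91 / 8.232 = 0.8394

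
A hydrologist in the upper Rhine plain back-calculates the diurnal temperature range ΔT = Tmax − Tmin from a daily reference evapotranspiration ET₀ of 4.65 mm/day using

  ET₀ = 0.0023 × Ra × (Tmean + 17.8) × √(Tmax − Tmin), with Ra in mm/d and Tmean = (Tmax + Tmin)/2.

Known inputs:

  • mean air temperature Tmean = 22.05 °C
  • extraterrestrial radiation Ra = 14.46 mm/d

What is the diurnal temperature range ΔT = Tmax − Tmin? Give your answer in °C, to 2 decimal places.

12.31 °C

√ΔT = ET₀ / [0.0023 × Ra × (Tmean+17.8)] = 4.65 / (0.0023 × 14.46 × 39.85) = 3.5086
ΔT = 3.5086² = 12.310 °C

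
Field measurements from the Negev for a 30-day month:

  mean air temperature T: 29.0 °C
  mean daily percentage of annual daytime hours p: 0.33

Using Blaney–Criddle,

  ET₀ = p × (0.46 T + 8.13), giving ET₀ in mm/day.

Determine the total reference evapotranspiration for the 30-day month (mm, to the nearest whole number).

213 mm

ET₀ = 0.33 × (0.46 × 29.0 + 8.13) = 0.33 × 21.470 = 7.0851 mm/d
Monthly total = 7.0851 × 30 = 212.553 mm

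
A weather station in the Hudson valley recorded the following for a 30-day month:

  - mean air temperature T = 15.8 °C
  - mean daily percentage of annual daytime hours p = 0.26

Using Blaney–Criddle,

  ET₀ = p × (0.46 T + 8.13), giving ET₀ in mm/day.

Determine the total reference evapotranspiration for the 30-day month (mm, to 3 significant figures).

120 mm

ET₀ = 0.26 × (0.46 × 15.8 + 8.13) = 0.26 × 15.398 = 4.0035 mm/d
Monthly total = 4.0035 × 30 = 120.105 mm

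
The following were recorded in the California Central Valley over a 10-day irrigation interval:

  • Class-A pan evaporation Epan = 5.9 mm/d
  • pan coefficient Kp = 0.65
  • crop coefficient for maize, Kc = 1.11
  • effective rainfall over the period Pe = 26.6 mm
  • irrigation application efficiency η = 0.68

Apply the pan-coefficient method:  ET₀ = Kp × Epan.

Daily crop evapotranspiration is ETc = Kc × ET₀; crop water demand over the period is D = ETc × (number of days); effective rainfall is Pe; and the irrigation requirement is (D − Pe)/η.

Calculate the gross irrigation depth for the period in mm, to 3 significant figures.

23.5 mm

ET₀ = 0.65 × 5.9 = 3.8350 mm/d
ETc = Kc × ET₀ = 1.11 × 3.8350 = 4.2569 mm/d
Crop demand D = ETc × 10 d = 4.2569 × 10 = 42.569 mm
D − Pe = 42.569 − 26.6 = 15.969 mm
Gross irrigation = 15.969 / 0.68 = 23.484 mm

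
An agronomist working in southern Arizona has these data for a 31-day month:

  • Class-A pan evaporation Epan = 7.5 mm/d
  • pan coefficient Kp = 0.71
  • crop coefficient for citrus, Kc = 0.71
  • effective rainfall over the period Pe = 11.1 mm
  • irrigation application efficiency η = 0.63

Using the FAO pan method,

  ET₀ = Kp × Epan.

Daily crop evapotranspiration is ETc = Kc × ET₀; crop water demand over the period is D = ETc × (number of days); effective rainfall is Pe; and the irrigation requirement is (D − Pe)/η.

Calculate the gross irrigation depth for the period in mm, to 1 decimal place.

168.4 mm

ET₀ = 0.71 × 7.5 = 5.3250 mm/d
ETc = Kc × ET₀ = 0.71 × 5.3250 = 3.7808 mm/d
Crop demand D = ETc × 31 d = 3.7808 × 31 = 117.205 mm
D − Pe = 117.205 − 11.1 = 106.105 mm
Gross irrigation = 106.105 / 0.63 = 168.421 mm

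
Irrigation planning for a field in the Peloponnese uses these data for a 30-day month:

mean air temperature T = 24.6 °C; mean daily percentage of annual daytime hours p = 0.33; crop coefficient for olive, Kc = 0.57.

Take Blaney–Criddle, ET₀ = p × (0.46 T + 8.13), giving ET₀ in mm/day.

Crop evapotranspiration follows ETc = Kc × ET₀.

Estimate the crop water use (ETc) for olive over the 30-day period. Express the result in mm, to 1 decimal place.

109.7 mm

ET₀ = 0.33 × (0.46 × 24.6 + 8.13) = 0.33 × 19.446 = 6.4172 mm/d
ETc = Kc × ET₀ = 0.57 × 6.4172 = 3.6578 mm/d
Over 30 days: 3.6578 × 30 = 109.734 mm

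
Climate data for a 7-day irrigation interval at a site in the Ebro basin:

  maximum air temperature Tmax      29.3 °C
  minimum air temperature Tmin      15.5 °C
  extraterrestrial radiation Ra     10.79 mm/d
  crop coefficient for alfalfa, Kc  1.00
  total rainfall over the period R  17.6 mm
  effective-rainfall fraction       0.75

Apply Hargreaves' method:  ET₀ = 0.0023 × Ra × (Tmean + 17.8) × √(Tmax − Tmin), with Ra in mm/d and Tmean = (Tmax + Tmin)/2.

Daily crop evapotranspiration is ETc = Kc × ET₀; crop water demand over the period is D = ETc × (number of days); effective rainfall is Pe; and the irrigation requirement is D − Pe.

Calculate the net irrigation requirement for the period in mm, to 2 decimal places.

12.74 mm

Tmean = (29.3 + 15.5)/2 = 22.40 °C
ET₀ = 0.0023 × 10.79 × (22.40 + 17.8) × √13.8 = 0.0023 × 10.79 × 40.20 × 3.7148 = 3.7060 mm/d
ETc = Kc × ET₀ = 1.00 × 3.7060 = 3.7060 mm/d
Crop demand D = ETc × 7 d = 3.7060 × 7 = 25.942 mm
Pe = 0.75 × 17.6 = 13.200 mm
D − Pe = 25.942 − 13.200 = 12.742 mm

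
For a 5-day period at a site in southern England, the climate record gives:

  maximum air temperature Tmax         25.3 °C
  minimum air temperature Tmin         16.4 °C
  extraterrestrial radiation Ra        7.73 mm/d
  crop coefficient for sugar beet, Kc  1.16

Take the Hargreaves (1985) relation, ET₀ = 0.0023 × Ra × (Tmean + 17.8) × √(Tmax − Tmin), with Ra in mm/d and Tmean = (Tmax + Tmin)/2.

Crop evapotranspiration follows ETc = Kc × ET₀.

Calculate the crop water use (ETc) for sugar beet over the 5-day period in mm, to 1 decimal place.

11.9 mm

Tmean = (25.3 + 16.4)/2 = 20.85 °C
ET₀ = 0.0023 × 7.73 × (20.85 + 17.8) × √8.9 = 0.0023 × 7.73 × 38.65 × 2.9833 = 2.0500 mm/d
ETc = Kc × ET₀ = 1.16 × 2.0500 = 2.3780 mm/d
Over 5 days: 2.3780 × 5 = 11.890 mm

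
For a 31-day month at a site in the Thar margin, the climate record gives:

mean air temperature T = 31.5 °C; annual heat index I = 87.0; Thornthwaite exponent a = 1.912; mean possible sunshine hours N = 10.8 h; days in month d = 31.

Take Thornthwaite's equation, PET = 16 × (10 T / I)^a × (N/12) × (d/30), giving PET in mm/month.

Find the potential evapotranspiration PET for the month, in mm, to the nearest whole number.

174 mm

10T/I = 10 × 31.5 / 87.0 = 3.6207
(10T/I)^a = 3.6207^1.912 = 11.7061
Uncorrected PET = 16 × 11.7061 = 187.298 mm
Correction = (N/12)(d/30) = (10.8/12)(31/30) = 0.9300
PET = 187.298 × 0.9300 = 174.187 mm/month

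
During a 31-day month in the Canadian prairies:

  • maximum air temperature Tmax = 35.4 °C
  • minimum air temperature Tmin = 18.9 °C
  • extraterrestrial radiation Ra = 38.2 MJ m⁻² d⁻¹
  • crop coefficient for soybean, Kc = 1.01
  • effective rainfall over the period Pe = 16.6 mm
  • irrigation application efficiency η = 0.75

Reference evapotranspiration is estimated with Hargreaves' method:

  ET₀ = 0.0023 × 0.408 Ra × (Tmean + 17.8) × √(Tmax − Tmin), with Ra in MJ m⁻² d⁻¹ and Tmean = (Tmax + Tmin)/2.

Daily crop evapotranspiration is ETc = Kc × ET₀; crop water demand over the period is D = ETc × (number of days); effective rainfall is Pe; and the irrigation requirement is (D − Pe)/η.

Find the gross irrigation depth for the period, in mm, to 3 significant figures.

Tmean = (35.4 + 18.9)/2 = 27.15 °C
0.408 Ra = 0.408 × 38.2 = 15.5856 mm/d equivalent
ET₀ = 0.0023 × 15.5856 × (27.15 + 17.8) × √16.5 = 0.0023 × 15.5856 × 44.95 × 4.0620 = 6.5452 mm/d
ETc = Kc × ET₀ = 1.01 × 6.5452 = 6.6107 mm/d
Crop demand D = ETc × 31 d = 6.6107 × 31 = 204.932 mm
D − Pe = 204.932 − 16.6 = 188.332 mm
Gross irrigation = 188.332 / 0.75 = 251.109 mm

251 mm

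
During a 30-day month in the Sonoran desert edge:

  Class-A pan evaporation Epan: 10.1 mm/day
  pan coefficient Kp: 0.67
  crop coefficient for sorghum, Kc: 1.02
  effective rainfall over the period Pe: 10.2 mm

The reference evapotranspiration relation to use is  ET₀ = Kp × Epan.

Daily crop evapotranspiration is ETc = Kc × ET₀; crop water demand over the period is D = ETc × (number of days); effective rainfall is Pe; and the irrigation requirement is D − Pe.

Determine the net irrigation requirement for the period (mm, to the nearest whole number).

ET₀ = 0.67 × 10.1 = 6.7670 mm/d
ETc = Kc × ET₀ = 1.02 × 6.7670 = 6.9023 mm/d
Crop demand D = ETc × 30 d = 6.9023 × 30 = 207.069 mm
D − Pe = 207.069 − 10.2 = 196.869 mm

197 mm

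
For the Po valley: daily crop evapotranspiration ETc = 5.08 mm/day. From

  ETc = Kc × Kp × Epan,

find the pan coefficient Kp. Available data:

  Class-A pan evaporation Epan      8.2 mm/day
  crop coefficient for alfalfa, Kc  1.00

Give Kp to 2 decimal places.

ETc = Kc × Kp × Epan  ⇒  Kp = ETc / (Kc × Epan)
Kp = 5.08 / (1.00 × 8.2) = 5.08 / 8.200 = 0.6195

0.62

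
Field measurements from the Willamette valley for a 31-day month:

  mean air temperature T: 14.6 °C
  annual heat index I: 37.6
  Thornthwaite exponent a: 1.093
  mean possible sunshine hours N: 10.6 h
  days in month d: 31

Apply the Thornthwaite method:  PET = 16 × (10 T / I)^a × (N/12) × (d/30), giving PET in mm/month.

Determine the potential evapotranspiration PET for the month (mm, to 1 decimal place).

10T/I = 10 × 14.6 / 37.6 = 3.8830
(10T/I)^a = 3.8830^1.093 = 4.4051
Uncorrected PET = 16 × 4.4051 = 70.482 mm
Correction = (N/12)(d/30) = (10.6/12)(31/30) = 0.9128
PET = 70.482 × 0.9128 = 64.336 mm/month

64.3 mm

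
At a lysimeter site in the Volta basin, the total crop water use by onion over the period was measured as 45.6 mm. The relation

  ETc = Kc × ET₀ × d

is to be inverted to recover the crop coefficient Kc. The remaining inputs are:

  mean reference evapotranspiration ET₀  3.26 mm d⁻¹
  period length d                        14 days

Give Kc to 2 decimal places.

ETc = Kc × ET₀ × d  ⇒  Kc = ETc / (ET₀ × d)
Kc = 45.6 / (3.26 × 14) = 45.6 / 45.64 = 0.9991

1.00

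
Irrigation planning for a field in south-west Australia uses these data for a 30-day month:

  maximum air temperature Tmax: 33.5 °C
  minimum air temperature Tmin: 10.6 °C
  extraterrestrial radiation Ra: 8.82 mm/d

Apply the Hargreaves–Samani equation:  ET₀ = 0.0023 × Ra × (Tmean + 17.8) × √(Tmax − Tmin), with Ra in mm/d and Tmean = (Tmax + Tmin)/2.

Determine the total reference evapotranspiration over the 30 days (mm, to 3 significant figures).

Tmean = (33.5 + 10.6)/2 = 22.05 °C
ET₀ = 0.0023 × 8.82 × (22.05 + 17.8) × √22.9 = 0.0023 × 8.82 × 39.85 × 4.7854 = 3.8685 mm/d
Over 30 days: 3.8685 × 30 = 116.055 mm

116 mm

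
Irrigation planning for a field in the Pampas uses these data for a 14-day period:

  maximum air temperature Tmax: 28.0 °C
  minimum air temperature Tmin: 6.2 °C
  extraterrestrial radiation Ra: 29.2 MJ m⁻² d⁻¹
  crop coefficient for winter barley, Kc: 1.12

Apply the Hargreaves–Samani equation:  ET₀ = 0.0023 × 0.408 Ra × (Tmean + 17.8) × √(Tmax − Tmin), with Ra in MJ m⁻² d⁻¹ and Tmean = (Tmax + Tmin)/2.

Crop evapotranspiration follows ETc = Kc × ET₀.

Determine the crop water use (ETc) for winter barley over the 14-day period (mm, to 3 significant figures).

Tmean = (28.0 + 6.2)/2 = 17.10 °C
0.408 Ra = 0.408 × 29.2 = 11.9136 mm/d equivalent
ET₀ = 0.0023 × 11.9136 × (17.10 + 17.8) × √21.8 = 0.0023 × 11.9136 × 34.90 × 4.6690 = 4.4650 mm/d
ETc = Kc × ET₀ = 1.12 × 4.4650 = 5.0008 mm/d
Over 14 days: 5.0008 × 14 = 70.011 mm

70.0 mm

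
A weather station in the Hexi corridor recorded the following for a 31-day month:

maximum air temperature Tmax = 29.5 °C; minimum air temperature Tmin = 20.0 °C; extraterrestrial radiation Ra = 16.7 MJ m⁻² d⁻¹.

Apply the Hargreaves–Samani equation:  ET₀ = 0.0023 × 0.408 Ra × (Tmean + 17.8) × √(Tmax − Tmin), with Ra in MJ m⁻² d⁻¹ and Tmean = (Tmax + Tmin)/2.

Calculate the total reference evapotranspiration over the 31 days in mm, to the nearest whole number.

64 mm

Tmean = (29.5 + 20.0)/2 = 24.75 °C
0.408 Ra = 0.408 × 16.7 = 6.8136 mm/d equivalent
ET₀ = 0.0023 × 6.8136 × (24.75 + 17.8) × √9.5 = 0.0023 × 6.8136 × 42.55 × 3.0822 = 2.0553 mm/d
Over 31 days: 2.0553 × 31 = 63.714 mm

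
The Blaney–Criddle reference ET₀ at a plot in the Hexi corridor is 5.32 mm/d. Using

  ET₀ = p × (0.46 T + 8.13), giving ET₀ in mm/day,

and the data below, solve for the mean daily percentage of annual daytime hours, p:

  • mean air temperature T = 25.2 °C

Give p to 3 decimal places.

p = ET₀ / (0.46 T + 8.13) = 5.32 / (0.46 × 25.2 + 8.13) = 5.32 / 19.722 = 0.2697

0.270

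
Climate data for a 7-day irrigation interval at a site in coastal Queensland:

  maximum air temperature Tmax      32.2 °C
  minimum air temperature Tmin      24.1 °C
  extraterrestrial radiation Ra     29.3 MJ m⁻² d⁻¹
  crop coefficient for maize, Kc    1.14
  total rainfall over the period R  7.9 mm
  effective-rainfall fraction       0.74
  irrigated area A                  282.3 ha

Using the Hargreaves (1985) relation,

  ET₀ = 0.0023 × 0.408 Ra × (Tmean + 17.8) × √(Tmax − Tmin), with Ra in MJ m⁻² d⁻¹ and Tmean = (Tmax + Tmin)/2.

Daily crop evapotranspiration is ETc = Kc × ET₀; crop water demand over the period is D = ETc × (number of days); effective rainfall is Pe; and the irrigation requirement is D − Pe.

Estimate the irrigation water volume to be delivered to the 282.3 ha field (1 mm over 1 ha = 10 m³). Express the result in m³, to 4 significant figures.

64500 m³

Tmean = (32.2 + 24.1)/2 = 28.15 °C
0.408 Ra = 0.408 × 29.3 = 11.9544 mm/d equivalent
ET₀ = 0.0023 × 11.9544 × (28.15 + 17.8) × √8.1 = 0.0023 × 11.9544 × 45.95 × 2.8460 = 3.5956 mm/d
ETc = Kc × ET₀ = 1.14 × 3.5956 = 4.0990 mm/d
Crop demand D = ETc × 7 d = 4.0990 × 7 = 28.693 mm
Pe = 0.74 × 7.9 = 5.846 mm
D − Pe = 28.693 − 5.846 = 22.847 mm
Volume = 22.847 mm × 282.3 ha × 10 = 64497.1 m³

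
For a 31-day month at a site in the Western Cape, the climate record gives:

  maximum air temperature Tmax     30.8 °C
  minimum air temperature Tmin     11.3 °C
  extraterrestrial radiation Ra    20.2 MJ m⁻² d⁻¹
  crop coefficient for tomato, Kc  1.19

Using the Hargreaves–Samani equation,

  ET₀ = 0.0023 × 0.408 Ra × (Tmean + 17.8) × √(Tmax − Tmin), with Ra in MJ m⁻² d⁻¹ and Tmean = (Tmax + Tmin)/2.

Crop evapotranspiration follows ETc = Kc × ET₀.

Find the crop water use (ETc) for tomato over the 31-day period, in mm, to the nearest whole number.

120 mm

Tmean = (30.8 + 11.3)/2 = 21.05 °C
0.408 Ra = 0.408 × 20.2 = 8.2416 mm/d equivalent
ET₀ = 0.0023 × 8.2416 × (21.05 + 17.8) × √19.5 = 0.0023 × 8.2416 × 38.85 × 4.4159 = 3.2520 mm/d
ETc = Kc × ET₀ = 1.19 × 3.2520 = 3.8699 mm/d
Over 31 days: 3.8699 × 31 = 119.967 mm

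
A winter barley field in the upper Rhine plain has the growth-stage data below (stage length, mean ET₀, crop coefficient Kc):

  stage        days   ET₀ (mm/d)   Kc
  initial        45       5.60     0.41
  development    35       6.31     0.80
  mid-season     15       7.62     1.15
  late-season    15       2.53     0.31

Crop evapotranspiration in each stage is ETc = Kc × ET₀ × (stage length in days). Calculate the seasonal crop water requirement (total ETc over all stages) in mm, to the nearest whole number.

initial: 0.41 × 5.60 × 45 = 103.32 mm
development: 0.80 × 6.31 × 35 = 176.68 mm
mid-season: 1.15 × 7.62 × 15 = 131.45 mm
late-season: 0.31 × 2.53 × 15 = 11.76 mm
Seasonal total = 423.21 mm

423 mm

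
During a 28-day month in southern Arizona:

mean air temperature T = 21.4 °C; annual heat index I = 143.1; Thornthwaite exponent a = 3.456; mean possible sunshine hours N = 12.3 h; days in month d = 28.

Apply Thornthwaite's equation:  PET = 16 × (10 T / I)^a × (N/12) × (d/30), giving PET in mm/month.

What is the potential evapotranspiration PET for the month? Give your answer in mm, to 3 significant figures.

10T/I = 10 × 21.4 / 143.1 = 1.4955
(10T/I)^a = 1.4955^3.456 = 4.0185
Uncorrected PET = 16 × 4.0185 = 64.296 mm
Correction = (N/12)(d/30) = (12.3/12)(28/30) = 0.9567
PET = 64.296 × 0.9567 = 61.512 mm/month

61.5 mm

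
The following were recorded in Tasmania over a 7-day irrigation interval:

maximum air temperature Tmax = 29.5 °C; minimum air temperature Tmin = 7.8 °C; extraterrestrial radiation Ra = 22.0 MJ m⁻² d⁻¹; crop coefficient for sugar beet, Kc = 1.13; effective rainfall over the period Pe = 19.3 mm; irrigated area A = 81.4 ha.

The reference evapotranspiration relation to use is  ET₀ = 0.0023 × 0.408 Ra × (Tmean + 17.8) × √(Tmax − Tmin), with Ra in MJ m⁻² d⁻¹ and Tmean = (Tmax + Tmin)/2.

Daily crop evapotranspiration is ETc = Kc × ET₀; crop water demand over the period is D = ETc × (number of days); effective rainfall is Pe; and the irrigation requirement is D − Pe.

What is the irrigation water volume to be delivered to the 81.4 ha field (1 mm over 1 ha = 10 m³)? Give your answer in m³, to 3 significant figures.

6860 m³

Tmean = (29.5 + 7.8)/2 = 18.65 °C
0.408 Ra = 0.408 × 22.0 = 8.9760 mm/d equivalent
ET₀ = 0.0023 × 8.9760 × (18.65 + 17.8) × √21.7 = 0.0023 × 8.9760 × 36.45 × 4.6583 = 3.5054 mm/d
ETc = Kc × ET₀ = 1.13 × 3.5054 = 3.9611 mm/d
Crop demand D = ETc × 7 d = 3.9611 × 7 = 27.728 mm
D − Pe = 27.728 − 19.3 = 8.428 mm
Volume = 8.428 mm × 81.4 ha × 10 = 6860.4 m³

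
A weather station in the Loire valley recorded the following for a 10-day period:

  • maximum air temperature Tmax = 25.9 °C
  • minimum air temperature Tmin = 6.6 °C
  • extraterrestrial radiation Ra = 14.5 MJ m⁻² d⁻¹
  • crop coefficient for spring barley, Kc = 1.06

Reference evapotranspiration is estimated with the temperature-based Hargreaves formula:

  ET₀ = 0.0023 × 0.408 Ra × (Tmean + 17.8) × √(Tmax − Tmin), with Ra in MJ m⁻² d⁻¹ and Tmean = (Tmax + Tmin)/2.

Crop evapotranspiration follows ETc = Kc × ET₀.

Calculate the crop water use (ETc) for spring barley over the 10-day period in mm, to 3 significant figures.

Tmean = (25.9 + 6.6)/2 = 16.25 °C
0.408 Ra = 0.408 × 14.5 = 5.9160 mm/d equivalent
ET₀ = 0.0023 × 5.9160 × (16.25 + 17.8) × √19.3 = 0.0023 × 5.9160 × 34.05 × 4.3932 = 2.0354 mm/d
ETc = Kc × ET₀ = 1.06 × 2.0354 = 2.1575 mm/d
Over 10 days: 2.1575 × 10 = 21.575 mm

21.6 mm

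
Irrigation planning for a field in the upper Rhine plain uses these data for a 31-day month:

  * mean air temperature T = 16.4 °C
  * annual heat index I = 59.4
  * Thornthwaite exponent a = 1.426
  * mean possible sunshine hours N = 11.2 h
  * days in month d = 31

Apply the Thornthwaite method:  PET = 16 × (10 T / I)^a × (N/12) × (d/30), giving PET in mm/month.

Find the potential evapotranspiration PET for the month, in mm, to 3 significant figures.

65.7 mm

10T/I = 10 × 16.4 / 59.4 = 2.7609
(10T/I)^a = 2.7609^1.426 = 4.2554
Uncorrected PET = 16 × 4.2554 = 68.086 mm
Correction = (N/12)(d/30) = (11.2/12)(31/30) = 0.9644
PET = 68.086 × 0.9644 = 65.662 mm/month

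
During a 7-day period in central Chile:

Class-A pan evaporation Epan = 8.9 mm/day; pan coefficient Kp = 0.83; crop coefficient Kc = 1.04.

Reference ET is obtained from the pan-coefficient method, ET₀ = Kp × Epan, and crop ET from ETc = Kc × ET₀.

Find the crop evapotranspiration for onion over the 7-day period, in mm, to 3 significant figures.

53.8 mm

ET₀ = 0.83 × 8.9 = 7.3870 mm/d
ETc = Kc × ET₀ = 1.04 × 7.3870 = 7.6825 mm/d
Over 7 days: 7.6825 × 7 = 53.778 mm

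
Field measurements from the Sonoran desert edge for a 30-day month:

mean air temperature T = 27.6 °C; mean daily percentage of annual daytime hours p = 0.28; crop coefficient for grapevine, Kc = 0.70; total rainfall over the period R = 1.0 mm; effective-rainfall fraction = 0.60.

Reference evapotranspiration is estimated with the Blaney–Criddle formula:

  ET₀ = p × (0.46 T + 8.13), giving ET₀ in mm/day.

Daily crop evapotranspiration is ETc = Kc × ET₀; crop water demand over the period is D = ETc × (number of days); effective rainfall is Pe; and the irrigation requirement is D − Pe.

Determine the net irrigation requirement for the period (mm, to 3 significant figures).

122 mm

ET₀ = 0.28 × (0.46 × 27.6 + 8.13) = 0.28 × 20.826 = 5.8313 mm/d
ETc = Kc × ET₀ = 0.70 × 5.8313 = 4.0819 mm/d
Crop demand D = ETc × 30 d = 4.0819 × 30 = 122.457 mm
Pe = 0.60 × 1.0 = 0.600 mm
D − Pe = 122.457 − 0.600 = 121.857 mm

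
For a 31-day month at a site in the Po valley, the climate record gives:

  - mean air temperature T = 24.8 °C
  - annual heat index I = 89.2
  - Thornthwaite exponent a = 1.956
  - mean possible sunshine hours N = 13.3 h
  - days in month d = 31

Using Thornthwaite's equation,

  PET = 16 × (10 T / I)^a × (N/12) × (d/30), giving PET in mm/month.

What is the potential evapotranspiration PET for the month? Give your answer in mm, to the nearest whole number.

10T/I = 10 × 24.8 / 89.2 = 2.7803
(10T/I)^a = 2.7803^1.956 = 7.3900
Uncorrected PET = 16 × 7.3900 = 118.240 mm
Correction = (N/12)(d/30) = (13.3/12)(31/30) = 1.1453
PET = 118.240 × 1.1453 = 135.420 mm/month

135 mm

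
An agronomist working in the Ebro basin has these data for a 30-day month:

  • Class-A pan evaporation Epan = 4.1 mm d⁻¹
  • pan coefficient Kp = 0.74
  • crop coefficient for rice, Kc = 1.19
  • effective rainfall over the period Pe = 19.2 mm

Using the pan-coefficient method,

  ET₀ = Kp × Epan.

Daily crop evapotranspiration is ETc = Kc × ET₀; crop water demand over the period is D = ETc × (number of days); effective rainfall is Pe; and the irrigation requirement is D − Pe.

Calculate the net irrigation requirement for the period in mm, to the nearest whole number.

89 mm

ET₀ = 0.74 × 4.1 = 3.0340 mm/d
ETc = Kc × ET₀ = 1.19 × 3.0340 = 3.6105 mm/d
Crop demand D = ETc × 30 d = 3.6105 × 30 = 108.315 mm
D − Pe = 108.315 − 19.2 = 89.115 mm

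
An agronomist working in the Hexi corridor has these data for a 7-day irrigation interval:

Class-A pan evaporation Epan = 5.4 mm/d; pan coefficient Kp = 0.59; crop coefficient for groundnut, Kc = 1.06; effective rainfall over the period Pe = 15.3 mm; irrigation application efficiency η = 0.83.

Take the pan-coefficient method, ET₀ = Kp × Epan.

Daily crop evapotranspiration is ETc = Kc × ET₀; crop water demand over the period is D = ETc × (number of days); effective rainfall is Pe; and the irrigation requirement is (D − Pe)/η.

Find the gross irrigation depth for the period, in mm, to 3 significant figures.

10.0 mm

ET₀ = 0.59 × 5.4 = 3.1860 mm/d
ETc = Kc × ET₀ = 1.06 × 3.1860 = 3.3772 mm/d
Crop demand D = ETc × 7 d = 3.3772 × 7 = 23.640 mm
D − Pe = 23.640 − 15.3 = 8.340 mm
Gross irrigation = 8.340 / 0.83 = 10.048 mm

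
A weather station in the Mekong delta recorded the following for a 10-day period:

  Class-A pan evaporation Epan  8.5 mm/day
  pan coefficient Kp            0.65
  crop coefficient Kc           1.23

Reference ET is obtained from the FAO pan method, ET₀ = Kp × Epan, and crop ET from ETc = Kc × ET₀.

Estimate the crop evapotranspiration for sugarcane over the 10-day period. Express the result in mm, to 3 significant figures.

ET₀ = 0.65 × 8.5 = 5.5250 mm/d
ETc = Kc × ET₀ = 1.23 × 5.5250 = 6.7958 mm/d
Over 10 days: 6.7958 × 10 = 67.958 mm

68.0 mm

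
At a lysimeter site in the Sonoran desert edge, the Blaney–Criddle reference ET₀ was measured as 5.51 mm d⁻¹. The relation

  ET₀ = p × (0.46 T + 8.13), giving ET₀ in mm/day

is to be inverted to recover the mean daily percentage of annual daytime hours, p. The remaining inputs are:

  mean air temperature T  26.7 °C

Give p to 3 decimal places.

0.270

p = ET₀ / (0.46 T + 8.13) = 5.51 / (0.46 × 26.7 + 8.13) = 5.51 / 20.412 = 0.2699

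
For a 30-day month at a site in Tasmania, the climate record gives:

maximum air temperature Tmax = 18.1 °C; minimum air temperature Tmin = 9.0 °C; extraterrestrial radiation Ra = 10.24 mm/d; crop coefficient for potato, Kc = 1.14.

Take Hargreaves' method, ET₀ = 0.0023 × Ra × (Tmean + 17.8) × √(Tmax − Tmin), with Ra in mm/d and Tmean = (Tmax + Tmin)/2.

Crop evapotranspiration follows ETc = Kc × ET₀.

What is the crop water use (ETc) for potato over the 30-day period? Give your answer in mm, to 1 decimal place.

Tmean = (18.1 + 9.0)/2 = 13.55 °C
ET₀ = 0.0023 × 10.24 × (13.55 + 17.8) × √9.1 = 0.0023 × 10.24 × 31.35 × 3.0166 = 2.2273 mm/d
ETc = Kc × ET₀ = 1.14 × 2.2273 = 2.5391 mm/d
Over 30 days: 2.5391 × 30 = 76.173 mm

76.2 mm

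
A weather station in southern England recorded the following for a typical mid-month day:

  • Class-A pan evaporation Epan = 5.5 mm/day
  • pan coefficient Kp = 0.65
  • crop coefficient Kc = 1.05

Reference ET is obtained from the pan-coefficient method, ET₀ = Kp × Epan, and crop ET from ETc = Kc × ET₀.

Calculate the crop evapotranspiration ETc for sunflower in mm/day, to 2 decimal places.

ET₀ = 0.65 × 5.5 = 3.5750 mm/d
ETc = Kc × ET₀ = 1.05 × 3.5750 = 3.7538 mm/d

3.75 mm/day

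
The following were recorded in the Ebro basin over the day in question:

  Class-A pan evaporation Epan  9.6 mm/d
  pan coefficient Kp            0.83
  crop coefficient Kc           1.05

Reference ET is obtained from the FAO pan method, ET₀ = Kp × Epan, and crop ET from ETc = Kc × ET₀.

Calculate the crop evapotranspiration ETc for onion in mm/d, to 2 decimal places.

ET₀ = 0.83 × 9.6 = 7.9680 mm/d
ETc = Kc × ET₀ = 1.05 × 7.9680 = 8.3664 mm/d

8.37 mm/d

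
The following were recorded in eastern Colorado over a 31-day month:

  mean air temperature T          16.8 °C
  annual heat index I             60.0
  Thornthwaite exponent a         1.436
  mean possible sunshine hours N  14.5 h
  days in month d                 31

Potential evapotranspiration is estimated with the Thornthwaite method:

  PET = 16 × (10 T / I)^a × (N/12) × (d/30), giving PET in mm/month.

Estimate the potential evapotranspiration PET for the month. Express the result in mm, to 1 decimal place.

10T/I = 10 × 16.8 / 60.0 = 2.8000
(10T/I)^a = 2.8000^1.436 = 4.3865
Uncorrected PET = 16 × 4.3865 = 70.184 mm
Correction = (N/12)(d/30) = (14.5/12)(31/30) = 1.2486
PET = 70.184 × 1.2486 = 87.632 mm/month

87.6 mm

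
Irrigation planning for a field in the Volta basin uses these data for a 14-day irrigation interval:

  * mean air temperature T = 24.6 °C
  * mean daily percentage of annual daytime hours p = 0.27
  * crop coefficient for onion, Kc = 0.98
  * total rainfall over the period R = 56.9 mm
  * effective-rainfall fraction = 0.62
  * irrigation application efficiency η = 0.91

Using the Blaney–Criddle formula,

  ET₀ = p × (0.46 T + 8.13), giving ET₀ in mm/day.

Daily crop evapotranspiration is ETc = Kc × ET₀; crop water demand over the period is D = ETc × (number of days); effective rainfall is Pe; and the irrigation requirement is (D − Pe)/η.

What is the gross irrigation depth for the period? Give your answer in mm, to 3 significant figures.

ET₀ = 0.27 × (0.46 × 24.6 + 8.13) = 0.27 × 19.446 = 5.2504 mm/d
ETc = Kc × ET₀ = 0.98 × 5.2504 = 5.1454 mm/d
Crop demand D = ETc × 14 d = 5.1454 × 14 = 72.036 mm
Pe = 0.62 × 56.9 = 35.278 mm
D − Pe = 72.036 − 35.278 = 36.758 mm
Gross irrigation = 36.758 / 0.91 = 40.393 mm

40.4 mm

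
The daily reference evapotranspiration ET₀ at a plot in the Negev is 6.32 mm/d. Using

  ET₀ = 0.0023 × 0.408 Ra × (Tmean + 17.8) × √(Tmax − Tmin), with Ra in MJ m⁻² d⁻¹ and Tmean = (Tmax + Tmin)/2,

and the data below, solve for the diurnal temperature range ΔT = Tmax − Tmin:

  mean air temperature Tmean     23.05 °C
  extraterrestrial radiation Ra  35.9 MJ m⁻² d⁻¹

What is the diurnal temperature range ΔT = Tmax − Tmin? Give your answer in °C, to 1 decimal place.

21.1 °C

√ΔT = ET₀ / [0.0023 × 0.408 × Ra × (Tmean+17.8)] = 6.32 / (0.0023 × 14.6472 × 40.85) = 4.5924
ΔT = 4.5924² = 21.090 °C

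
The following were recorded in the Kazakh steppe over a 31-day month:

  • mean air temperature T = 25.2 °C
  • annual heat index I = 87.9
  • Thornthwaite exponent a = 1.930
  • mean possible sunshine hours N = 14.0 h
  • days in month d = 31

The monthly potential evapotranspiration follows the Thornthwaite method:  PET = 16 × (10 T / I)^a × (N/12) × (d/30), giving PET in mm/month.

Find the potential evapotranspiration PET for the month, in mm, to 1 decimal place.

147.3 mm

10T/I = 10 × 25.2 / 87.9 = 2.8669
(10T/I)^a = 2.8669^1.930 = 7.6350
Uncorrected PET = 16 × 7.6350 = 122.160 mm
Correction = (N/12)(d/30) = (14.0/12)(31/30) = 1.2056
PET = 122.160 × 1.2056 = 147.276 mm/month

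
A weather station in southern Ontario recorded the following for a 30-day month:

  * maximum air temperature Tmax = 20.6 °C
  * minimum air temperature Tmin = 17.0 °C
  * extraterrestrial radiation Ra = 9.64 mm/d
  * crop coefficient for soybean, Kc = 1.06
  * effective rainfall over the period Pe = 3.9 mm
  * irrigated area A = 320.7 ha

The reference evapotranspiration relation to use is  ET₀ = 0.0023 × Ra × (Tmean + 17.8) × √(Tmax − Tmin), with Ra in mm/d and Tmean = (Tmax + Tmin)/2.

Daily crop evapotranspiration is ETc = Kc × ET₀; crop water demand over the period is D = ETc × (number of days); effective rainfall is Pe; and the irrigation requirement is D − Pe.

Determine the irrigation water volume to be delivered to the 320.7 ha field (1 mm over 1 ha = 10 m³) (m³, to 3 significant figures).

145000 m³

Tmean = (20.6 + 17.0)/2 = 18.80 °C
ET₀ = 0.0023 × 9.64 × (18.80 + 17.8) × √3.6 = 0.0023 × 9.64 × 36.60 × 1.8974 = 1.5397 mm/d
ETc = Kc × ET₀ = 1.06 × 1.5397 = 1.6321 mm/d
Crop demand D = ETc × 30 d = 1.6321 × 30 = 48.963 mm
D − Pe = 48.963 − 3.9 = 45.063 mm
Volume = 45.063 mm × 320.7 ha × 10 = 144517.0 m³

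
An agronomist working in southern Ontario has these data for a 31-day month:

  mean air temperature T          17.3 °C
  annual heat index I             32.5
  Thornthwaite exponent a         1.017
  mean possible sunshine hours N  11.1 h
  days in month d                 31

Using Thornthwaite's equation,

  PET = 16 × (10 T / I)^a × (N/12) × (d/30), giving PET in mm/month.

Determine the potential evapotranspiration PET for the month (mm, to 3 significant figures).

83.8 mm

10T/I = 10 × 17.3 / 32.5 = 5.3231
(10T/I)^a = 5.3231^1.017 = 5.4766
Uncorrected PET = 16 × 5.4766 = 87.626 mm
Correction = (N/12)(d/30) = (11.1/12)(31/30) = 0.9558
PET = 87.626 × 0.9558 = 83.753 mm/month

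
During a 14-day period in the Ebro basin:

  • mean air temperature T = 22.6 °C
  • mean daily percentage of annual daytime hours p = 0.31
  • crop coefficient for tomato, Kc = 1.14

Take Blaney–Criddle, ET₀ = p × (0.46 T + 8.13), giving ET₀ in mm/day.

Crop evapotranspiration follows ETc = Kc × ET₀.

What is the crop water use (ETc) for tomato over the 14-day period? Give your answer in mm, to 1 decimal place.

91.7 mm

ET₀ = 0.31 × (0.46 × 22.6 + 8.13) = 0.31 × 18.526 = 5.7431 mm/d
ETc = Kc × ET₀ = 1.14 × 5.7431 = 6.5471 mm/d
Over 14 days: 6.5471 × 14 = 91.659 mm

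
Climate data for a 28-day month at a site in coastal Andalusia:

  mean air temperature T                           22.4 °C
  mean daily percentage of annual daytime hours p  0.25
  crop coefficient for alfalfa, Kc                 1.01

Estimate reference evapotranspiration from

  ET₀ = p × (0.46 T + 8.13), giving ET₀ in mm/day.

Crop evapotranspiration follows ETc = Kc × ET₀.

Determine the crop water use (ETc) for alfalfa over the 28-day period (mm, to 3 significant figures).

ET₀ = 0.25 × (0.46 × 22.4 + 8.13) = 0.25 × 18.434 = 4.6085 mm/d
ETc = Kc × ET₀ = 1.01 × 4.6085 = 4.6546 mm/d
Over 28 days: 4.6546 × 28 = 130.329 mm

130 mm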